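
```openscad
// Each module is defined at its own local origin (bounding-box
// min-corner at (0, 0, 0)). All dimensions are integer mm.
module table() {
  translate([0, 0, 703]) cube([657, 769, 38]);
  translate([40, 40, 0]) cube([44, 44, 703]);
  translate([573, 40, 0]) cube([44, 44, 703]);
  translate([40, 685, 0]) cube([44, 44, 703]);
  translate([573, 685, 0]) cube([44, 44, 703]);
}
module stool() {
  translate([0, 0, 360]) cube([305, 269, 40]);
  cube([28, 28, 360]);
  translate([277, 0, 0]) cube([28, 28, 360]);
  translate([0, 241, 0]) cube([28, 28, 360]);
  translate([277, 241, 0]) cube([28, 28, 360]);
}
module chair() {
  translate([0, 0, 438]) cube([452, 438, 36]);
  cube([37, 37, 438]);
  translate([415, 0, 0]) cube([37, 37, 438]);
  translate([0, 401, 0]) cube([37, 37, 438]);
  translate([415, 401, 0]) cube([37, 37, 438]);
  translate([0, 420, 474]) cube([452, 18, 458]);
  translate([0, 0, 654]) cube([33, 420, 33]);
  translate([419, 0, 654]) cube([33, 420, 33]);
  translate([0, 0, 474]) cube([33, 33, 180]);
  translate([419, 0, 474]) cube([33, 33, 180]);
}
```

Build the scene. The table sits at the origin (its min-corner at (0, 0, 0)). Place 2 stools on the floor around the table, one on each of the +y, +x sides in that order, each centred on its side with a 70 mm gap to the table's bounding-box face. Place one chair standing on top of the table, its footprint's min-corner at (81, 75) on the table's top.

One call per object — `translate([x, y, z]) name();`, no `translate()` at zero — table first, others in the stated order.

table();
translate([176, 839, 0]) stool();
translate([727, 250, 0]) stool();
translate([81, 75, 741]) chair();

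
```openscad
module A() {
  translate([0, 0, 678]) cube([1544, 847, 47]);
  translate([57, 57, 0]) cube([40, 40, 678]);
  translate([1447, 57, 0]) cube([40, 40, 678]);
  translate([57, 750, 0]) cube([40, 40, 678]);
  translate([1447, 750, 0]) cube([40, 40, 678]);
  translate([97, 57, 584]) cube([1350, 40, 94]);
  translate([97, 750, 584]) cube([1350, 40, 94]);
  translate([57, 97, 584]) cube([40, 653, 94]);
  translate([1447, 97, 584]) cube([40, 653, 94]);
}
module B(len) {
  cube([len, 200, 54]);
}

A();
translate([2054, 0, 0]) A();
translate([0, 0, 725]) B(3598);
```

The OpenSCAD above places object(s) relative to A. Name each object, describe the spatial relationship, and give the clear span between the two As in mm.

Second table starts at x = 2054; first ends at x = 1544; clear span = 2054 − 1544 = 510 mm.

A is a table. B is a beam. A beam spans the tops of two tables. The clear span between the two tables is 510 mm.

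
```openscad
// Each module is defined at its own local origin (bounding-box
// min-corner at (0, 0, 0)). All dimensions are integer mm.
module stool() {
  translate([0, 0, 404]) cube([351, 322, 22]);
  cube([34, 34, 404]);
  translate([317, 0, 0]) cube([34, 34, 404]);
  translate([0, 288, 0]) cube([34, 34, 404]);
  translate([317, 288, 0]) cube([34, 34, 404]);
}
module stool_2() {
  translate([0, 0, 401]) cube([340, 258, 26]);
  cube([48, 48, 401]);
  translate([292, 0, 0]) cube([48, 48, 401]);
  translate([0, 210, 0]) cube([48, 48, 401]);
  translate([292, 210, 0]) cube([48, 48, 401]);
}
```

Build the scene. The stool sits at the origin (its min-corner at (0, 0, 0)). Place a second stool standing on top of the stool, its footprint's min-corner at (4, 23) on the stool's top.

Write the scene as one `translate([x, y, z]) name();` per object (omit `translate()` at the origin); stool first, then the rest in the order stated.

stool();
translate([4, 23, 426]) stool_2();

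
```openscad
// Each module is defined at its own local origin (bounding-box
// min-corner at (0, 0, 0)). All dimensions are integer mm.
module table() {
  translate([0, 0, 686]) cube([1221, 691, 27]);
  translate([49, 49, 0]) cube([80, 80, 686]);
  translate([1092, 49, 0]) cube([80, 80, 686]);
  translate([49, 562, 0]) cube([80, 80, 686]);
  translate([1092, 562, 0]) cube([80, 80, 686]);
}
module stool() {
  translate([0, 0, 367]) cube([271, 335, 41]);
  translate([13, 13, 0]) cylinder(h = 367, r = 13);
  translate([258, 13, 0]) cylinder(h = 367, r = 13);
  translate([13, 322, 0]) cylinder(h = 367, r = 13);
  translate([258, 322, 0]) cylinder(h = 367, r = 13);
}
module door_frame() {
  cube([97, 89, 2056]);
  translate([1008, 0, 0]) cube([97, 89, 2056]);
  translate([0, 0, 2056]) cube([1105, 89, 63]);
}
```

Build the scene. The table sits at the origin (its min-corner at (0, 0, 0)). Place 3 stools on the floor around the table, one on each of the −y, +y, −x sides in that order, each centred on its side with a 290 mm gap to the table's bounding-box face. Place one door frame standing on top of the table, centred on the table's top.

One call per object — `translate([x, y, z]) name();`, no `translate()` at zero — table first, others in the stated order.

table();
translate([475, -625, 0]) stool();
translate([475, 981, 0]) stool();
translate([-561, 178, 0]) stool();
translate([58, 301, 713]) door_frame();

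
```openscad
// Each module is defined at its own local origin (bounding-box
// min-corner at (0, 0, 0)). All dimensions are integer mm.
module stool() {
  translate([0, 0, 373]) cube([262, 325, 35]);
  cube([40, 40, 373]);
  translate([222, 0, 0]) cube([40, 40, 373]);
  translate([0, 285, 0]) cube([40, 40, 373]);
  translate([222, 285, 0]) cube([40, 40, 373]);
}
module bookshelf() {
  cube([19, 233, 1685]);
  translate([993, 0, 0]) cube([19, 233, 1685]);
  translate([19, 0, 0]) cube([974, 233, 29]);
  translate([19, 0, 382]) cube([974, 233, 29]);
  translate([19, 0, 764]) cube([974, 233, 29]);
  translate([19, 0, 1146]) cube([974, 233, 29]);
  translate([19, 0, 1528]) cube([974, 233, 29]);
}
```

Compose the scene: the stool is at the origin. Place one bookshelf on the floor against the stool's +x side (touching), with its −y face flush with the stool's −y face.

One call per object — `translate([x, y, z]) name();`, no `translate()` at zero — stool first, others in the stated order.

stool();
translate([262, 0, 0]) bookshelf();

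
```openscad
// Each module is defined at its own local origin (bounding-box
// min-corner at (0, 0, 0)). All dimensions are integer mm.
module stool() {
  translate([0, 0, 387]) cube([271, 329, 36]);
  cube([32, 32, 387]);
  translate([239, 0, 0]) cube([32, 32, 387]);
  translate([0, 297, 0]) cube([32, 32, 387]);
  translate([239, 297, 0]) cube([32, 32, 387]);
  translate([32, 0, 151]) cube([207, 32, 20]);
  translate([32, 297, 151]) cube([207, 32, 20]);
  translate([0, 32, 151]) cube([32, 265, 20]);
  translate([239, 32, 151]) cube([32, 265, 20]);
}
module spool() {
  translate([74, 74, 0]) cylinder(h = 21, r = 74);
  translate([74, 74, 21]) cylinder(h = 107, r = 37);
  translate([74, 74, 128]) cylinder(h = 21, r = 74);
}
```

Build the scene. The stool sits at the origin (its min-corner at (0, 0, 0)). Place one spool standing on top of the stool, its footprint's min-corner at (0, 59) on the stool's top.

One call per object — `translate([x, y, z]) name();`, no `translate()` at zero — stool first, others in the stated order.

stool();
translate([0, 59, 423]) spool();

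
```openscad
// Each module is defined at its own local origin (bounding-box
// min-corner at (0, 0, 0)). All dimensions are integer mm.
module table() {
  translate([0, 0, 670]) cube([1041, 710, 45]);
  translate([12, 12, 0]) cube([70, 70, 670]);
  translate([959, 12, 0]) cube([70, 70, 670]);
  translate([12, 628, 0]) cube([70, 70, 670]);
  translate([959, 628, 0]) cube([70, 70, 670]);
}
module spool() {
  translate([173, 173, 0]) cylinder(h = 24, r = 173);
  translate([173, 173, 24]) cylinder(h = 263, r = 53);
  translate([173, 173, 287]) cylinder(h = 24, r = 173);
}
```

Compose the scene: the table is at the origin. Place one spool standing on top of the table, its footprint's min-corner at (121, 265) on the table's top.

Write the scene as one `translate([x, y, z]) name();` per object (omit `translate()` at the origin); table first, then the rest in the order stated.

table();
translate([121, 265, 715]) spool();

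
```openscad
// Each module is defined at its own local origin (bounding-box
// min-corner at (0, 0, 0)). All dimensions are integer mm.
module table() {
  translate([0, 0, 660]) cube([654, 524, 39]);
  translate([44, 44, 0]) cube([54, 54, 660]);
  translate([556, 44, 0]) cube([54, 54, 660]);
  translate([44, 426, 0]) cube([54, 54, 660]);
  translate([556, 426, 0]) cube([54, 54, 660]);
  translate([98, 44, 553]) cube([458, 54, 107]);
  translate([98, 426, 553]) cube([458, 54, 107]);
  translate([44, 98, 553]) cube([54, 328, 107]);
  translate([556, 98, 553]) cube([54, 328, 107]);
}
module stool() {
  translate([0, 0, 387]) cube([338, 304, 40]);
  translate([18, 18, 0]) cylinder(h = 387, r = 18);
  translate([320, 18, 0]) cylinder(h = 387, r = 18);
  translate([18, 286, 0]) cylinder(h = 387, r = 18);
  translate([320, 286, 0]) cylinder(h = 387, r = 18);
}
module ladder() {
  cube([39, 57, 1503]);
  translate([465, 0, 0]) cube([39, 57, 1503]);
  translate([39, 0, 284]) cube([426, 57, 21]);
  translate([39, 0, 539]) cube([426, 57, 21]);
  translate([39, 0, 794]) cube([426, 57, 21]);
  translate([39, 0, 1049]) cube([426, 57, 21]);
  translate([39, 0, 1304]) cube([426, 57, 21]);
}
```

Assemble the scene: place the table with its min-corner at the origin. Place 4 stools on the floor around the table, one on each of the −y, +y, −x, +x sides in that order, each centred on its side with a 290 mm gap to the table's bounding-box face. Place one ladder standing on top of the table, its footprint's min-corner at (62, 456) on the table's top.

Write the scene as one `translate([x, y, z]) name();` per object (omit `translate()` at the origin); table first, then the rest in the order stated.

table();
translate([158, -594, 0]) stool();
translate([158, 814, 0]) stool();
translate([-628, 110, 0]) stool();
translate([944, 110, 0]) stool();
translate([62, 456, 699]) ladder();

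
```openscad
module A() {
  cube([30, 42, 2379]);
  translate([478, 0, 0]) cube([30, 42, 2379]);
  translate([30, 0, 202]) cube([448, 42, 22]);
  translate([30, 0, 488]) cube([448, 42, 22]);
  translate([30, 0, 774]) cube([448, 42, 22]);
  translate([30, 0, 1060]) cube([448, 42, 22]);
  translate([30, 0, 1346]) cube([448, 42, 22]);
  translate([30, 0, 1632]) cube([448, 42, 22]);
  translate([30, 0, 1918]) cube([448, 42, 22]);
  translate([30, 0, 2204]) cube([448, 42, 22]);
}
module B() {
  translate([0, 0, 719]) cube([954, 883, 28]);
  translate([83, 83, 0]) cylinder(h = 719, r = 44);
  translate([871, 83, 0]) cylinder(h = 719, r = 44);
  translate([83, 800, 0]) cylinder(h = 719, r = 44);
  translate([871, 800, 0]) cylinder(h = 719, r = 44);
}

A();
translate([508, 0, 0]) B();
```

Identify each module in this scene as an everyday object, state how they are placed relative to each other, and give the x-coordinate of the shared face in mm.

A is a ladder. B is a table. The table is against the ladder's +x side, with their −y faces flush. The x-coordinate of the shared face is 508 mm.

The ladder's +x face and the table's −x face are both at x = 508 mm.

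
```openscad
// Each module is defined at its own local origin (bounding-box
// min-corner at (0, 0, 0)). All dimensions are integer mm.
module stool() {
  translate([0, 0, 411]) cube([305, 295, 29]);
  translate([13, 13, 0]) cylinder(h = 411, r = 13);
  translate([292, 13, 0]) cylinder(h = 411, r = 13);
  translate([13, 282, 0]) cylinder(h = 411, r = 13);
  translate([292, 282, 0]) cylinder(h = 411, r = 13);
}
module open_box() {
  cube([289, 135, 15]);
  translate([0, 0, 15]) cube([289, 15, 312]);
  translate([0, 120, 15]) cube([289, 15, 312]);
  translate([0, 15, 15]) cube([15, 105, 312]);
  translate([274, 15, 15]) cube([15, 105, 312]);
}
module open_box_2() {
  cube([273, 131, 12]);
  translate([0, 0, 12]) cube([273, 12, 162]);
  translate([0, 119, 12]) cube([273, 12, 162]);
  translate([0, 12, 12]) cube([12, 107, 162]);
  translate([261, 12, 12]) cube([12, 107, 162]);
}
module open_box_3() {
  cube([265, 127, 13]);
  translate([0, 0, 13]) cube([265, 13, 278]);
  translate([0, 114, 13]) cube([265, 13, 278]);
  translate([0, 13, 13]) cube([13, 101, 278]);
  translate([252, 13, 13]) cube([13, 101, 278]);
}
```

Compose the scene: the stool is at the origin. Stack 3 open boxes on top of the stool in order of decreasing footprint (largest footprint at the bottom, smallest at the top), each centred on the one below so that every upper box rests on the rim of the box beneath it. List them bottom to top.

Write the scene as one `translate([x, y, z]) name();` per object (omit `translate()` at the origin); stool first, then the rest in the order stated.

stool();
translate([8, 80, 440]) open_box();
translate([16, 82, 767]) open_box_2();
translate([20, 84, 941]) open_box_3();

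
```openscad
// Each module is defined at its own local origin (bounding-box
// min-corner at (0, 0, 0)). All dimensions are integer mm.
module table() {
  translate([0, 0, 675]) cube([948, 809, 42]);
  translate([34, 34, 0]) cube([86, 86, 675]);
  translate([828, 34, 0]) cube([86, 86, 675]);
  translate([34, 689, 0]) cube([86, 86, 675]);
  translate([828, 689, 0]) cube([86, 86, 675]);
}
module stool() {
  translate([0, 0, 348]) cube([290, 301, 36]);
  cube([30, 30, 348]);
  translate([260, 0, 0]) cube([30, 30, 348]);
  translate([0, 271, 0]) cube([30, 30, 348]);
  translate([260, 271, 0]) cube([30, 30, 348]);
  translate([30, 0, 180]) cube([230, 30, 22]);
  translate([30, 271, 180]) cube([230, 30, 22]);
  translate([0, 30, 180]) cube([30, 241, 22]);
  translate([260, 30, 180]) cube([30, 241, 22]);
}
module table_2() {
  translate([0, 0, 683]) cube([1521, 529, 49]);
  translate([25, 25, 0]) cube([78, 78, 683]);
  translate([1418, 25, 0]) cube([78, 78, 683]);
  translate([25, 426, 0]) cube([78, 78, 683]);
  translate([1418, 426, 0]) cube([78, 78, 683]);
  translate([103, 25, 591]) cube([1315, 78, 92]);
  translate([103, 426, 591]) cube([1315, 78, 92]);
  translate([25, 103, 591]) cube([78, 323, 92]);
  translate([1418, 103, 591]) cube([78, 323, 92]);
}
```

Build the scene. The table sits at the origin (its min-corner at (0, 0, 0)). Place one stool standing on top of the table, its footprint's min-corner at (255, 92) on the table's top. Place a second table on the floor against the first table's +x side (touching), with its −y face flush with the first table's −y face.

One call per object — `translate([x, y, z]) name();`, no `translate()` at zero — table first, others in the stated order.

table();
translate([255, 92, 717]) stool();
translate([948, 0, 0]) table_2();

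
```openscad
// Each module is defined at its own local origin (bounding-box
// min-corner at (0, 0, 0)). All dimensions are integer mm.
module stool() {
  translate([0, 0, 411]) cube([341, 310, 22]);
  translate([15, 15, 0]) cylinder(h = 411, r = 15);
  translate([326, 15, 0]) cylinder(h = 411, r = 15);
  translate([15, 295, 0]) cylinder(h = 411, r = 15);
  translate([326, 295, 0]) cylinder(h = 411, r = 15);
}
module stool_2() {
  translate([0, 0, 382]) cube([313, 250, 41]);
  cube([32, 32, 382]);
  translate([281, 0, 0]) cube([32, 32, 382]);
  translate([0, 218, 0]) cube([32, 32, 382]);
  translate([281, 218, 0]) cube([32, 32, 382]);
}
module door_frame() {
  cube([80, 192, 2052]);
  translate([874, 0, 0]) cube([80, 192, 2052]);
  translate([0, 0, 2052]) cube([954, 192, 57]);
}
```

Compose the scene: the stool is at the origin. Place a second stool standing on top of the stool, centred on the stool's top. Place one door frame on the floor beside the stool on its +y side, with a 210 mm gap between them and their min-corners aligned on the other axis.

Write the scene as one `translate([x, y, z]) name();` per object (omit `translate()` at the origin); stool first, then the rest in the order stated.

stool();
translate([14, 30, 433]) stool_2();
translate([0, 520, 0]) door_frame();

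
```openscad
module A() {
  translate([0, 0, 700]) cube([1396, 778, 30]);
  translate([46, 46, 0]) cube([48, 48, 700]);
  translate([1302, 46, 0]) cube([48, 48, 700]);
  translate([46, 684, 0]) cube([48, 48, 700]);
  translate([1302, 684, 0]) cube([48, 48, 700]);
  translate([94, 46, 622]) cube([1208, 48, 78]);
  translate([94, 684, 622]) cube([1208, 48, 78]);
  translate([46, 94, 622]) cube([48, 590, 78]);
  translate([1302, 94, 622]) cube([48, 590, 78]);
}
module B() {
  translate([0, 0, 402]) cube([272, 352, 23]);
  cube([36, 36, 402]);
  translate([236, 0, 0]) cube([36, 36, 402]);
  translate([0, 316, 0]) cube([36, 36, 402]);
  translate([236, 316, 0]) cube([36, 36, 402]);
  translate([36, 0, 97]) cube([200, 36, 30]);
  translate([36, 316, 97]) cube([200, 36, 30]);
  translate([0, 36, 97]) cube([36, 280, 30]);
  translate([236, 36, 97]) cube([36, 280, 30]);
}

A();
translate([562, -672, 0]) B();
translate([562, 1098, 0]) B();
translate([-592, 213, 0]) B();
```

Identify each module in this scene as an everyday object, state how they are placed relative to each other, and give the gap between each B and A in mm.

A is a table. B is a stool. Three stools sit around the table at the −y, +y, −x sides. The gap between each stool and the table is 320 mm.

Each stool's nearest face is 320 mm from the table's bounding box.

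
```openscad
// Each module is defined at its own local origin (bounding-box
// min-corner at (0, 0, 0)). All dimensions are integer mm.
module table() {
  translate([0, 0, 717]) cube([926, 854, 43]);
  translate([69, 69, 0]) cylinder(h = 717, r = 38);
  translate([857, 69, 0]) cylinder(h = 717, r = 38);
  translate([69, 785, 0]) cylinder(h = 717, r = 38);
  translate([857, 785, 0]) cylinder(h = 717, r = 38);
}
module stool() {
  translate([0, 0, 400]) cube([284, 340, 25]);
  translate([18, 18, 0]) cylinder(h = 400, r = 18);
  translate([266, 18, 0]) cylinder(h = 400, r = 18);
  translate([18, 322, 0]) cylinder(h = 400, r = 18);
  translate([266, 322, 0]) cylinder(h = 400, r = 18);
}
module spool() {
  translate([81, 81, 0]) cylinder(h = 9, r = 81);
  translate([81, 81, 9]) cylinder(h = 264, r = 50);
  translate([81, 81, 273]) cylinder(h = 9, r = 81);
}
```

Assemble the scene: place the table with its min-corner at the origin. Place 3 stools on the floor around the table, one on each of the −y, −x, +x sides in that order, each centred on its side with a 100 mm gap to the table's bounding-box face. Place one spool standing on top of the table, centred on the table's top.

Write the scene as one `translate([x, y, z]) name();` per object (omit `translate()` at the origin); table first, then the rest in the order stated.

table();
translate([321, -440, 0]) stool();
translate([-384, 257, 0]) stool();
translate([1026, 257, 0]) stool();
translate([382, 346, 760]) spool();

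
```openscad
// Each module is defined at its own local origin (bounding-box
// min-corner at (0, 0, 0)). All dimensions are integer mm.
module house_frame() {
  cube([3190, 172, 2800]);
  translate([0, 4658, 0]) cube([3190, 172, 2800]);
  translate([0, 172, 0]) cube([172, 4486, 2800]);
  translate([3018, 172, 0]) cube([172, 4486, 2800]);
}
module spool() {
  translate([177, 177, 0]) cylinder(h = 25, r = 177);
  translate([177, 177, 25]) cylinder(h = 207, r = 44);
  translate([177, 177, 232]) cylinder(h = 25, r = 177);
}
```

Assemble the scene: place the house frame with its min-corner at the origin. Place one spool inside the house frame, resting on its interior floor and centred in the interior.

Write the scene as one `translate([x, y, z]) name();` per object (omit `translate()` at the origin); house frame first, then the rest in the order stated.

house_frame();
translate([1418, 2238, 0]) spool();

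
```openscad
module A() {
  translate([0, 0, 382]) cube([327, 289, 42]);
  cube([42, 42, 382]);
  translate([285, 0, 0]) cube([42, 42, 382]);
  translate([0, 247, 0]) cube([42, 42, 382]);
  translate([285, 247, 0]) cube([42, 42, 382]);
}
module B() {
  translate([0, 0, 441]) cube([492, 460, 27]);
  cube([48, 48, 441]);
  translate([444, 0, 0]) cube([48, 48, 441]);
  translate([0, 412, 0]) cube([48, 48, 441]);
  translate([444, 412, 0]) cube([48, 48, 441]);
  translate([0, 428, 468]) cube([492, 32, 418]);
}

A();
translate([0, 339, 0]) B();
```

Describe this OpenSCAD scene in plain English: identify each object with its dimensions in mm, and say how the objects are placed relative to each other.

A is a simple wooden stool: a rectangular seat 327 mm (x) by 289 mm (y), 42 mm thick, top face at z = 424 mm, on four square legs, each 42×42 mm in cross-section. The legs rest on z = 0, each flush with a corner of the seat.

B is a chair: 492×460 mm seat, 27 mm thick, top at z = 468 mm, on four 48 mm square corner legs flush with the seat edges. A 32 mm thick backrest slab spans the full seat width, extending 418 mm above the seat top, its back face flush with the seat's +y edge.

The chair is on the floor beside the stool on its +y side.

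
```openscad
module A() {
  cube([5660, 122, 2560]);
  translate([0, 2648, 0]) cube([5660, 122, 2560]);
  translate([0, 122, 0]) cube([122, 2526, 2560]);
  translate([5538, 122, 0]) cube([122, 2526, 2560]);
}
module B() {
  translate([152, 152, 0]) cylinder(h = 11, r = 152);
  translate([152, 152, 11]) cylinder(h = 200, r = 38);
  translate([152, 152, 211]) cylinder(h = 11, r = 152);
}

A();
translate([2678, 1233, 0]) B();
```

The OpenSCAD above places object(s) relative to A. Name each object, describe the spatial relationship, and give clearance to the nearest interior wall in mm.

Clearances: x = 2556, y = 1111; minimum 1111 mm.

A is a house frame. B is a spool. The spool sits inside the house frame, centred. The clearance to the nearest interior wall is 1111 mm.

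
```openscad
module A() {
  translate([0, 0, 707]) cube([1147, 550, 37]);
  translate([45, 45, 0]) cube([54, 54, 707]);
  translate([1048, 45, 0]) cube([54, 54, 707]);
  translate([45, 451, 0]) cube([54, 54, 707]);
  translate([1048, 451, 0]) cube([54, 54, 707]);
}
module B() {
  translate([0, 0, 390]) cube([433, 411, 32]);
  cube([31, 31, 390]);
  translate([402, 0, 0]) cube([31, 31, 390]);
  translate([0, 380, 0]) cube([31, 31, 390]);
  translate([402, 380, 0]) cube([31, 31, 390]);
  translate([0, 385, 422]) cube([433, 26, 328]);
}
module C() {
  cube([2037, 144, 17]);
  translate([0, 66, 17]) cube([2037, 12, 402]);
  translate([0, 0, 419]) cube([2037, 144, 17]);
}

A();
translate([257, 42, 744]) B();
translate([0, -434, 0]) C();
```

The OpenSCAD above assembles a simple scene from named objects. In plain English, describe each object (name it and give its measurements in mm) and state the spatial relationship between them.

A is a table: top 1147 mm (x) × 550 mm (y), 37 mm thick, upper face at z = 744 mm, on four 54×54 mm square legs, each inset 45 mm from the nearest pair of top edges, running from z = 0 to the bottom of the top.

B is a chair. The seat is a 433×411×32 mm slab with its top at z = 422 mm, on four 31×31 mm corner legs (flush with the seat edges, standing on z = 0). A flat backrest 26 mm thick, 328 mm tall, spans the full seat width and rises from the seat top along its +y edge, rear face flush with the rear of the seat.

C is an I-beam lying along x, 2037 mm long. Overall section height 436 mm. Two flanges 144 mm wide (y) and 17 mm thick, one on the floor and one at the top; a web 12 mm thick runs between them, centred on the flange width.

The chair is on top of the table. The I-beam is on the floor beside the table on its −y side.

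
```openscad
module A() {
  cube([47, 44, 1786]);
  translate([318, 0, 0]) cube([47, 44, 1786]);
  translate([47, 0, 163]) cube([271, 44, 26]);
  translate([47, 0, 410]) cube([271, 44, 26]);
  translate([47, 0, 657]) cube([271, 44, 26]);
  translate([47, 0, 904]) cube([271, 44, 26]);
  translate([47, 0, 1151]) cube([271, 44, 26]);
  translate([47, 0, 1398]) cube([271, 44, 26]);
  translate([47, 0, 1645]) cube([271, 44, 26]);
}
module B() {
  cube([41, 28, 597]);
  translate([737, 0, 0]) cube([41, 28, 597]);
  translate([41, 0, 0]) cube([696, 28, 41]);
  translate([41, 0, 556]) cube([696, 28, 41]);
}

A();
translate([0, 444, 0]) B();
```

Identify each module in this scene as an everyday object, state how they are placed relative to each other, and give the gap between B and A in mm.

A is a ladder. B is a picture frame. The picture frame is on the floor beside the ladder on its +y side. The gap between the picture frame and the ladder is 400 mm.

The picture frame's nearest face is 400 mm from the ladder's +y face.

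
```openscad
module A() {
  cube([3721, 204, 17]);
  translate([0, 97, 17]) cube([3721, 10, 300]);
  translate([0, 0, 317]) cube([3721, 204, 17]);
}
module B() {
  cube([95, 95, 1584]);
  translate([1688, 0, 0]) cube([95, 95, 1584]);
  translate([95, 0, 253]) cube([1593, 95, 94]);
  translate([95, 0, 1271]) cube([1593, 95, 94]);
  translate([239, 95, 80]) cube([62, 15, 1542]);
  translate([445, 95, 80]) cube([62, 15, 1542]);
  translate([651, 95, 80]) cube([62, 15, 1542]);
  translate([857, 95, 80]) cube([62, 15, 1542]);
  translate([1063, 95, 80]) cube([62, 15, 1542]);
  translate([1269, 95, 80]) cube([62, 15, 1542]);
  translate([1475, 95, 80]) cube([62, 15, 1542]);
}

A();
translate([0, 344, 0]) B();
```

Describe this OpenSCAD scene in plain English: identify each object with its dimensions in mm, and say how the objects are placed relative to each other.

A is an I-beam lying along x, 3721 mm long. Overall section height 334 mm. Two flanges 204 mm wide (y) and 17 mm thick, one on the floor and one at the top; a web 10 mm thick runs between them, centred on the flange width.

B is a fence section. Two 95×95 mm posts, 1584 mm tall, stand on the floor with a clear span of 1593 mm between their inner faces. Two horizontal rails of 95×94 mm section span the gap between the posts with their undersides at z = 253 mm and z = 1271 mm, flush with the posts' −y face. 7 pickets, each 62 mm wide, 15 mm thick and 1542 mm tall, are fixed to the +y face of the rails with their bottoms at z = 80 mm, evenly spaced across the span with equal gaps (rounded down to the nearest mm) at the −x end and between each pair — any rounding remainder accumulates at the +x end.

The fence section is on the floor beside the I-beam on its +y side.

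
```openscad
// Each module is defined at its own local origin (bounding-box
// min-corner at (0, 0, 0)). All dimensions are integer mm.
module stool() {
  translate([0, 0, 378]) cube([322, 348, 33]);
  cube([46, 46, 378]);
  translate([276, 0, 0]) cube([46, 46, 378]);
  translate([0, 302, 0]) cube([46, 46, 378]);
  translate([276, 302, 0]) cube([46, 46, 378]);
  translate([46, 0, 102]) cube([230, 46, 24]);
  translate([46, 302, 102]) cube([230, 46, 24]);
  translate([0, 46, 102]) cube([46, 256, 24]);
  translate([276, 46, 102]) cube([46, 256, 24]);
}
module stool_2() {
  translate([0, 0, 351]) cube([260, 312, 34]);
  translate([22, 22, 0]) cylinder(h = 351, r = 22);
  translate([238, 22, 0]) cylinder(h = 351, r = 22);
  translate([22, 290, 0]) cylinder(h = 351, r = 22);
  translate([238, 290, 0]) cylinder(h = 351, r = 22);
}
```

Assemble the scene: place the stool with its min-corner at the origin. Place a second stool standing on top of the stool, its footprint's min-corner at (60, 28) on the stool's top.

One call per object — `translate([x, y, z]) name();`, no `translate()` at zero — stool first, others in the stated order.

stool();
translate([60, 28, 411]) stool_2();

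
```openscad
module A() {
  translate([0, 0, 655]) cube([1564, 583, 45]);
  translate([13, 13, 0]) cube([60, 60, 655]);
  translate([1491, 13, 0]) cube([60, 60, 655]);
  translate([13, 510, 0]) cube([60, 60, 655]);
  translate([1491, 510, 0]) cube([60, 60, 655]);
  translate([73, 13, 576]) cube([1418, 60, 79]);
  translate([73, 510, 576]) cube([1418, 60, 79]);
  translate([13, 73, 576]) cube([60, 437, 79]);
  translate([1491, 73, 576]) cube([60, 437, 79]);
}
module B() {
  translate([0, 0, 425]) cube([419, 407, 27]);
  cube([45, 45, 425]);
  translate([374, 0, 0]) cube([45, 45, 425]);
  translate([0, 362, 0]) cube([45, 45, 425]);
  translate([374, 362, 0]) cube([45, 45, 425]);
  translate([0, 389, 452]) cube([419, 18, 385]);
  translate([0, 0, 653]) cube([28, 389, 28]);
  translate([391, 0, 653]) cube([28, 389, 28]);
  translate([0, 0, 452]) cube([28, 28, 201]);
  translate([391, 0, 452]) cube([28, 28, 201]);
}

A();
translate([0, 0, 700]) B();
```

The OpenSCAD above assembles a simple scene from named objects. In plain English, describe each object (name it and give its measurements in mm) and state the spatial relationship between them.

A is a table: top 1564 mm (x) × 583 mm (y), 45 mm thick, upper face at z = 700 mm, on four 60×60 mm square legs, each inset 13 mm from the nearest pair of top edges, running from z = 0 to the bottom of the top. Four apron rails, 60 mm thick and 79 mm tall, run between adjacent legs with their top edges flush with the underside of the top and their outer faces flush with the legs' outer faces.

B is a chair. The seat is a 419×407×27 mm slab with its top at z = 452 mm, on four 45×45 mm corner legs (flush with the seat edges, standing on z = 0). A flat backrest 18 mm thick, 385 mm tall, spans the full seat width and rises from the seat top along its +y edge, rear face flush with the rear of the seat. Two armrests of 28×28 mm section run along each side from the seat's front edge to the front of the backrest, top faces 229 mm above the seat top and outer faces flush with the seat's x-edges; a 28×28 mm post under the front of each armrest stands on the seat at the front corner.

The chair is on top of the table.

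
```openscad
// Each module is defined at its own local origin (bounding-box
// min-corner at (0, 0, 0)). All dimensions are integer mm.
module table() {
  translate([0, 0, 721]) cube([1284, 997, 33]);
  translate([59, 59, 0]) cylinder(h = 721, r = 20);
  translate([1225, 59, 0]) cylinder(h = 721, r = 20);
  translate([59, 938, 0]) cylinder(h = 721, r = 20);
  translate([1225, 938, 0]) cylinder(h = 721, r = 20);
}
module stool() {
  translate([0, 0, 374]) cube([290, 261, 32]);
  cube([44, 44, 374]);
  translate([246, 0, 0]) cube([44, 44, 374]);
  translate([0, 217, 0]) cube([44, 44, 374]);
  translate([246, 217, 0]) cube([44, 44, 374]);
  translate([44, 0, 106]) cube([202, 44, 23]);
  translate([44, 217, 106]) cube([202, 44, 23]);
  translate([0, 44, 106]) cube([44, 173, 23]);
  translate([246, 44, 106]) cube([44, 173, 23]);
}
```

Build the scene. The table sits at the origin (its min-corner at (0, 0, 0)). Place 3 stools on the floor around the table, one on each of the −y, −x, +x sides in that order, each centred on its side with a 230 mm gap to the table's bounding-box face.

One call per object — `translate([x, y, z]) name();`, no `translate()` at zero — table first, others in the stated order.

table();
translate([497, -491, 0]) stool();
translate([-520, 368, 0]) stool();
translate([1514, 368, 0]) stool();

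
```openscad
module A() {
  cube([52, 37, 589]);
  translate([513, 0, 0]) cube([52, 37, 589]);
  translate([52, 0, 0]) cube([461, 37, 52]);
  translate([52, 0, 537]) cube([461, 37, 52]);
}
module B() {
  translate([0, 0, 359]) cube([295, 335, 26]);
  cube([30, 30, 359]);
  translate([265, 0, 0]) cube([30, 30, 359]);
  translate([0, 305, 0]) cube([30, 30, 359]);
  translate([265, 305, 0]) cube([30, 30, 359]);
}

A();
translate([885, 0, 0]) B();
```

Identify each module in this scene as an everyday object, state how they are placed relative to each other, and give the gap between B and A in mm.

The stool's nearest face is 320 mm from the picture frame's +x face.

A is a picture frame. B is a stool. The stool is on the floor beside the picture frame on its +x side. The gap between the stool and the picture frame is 320 mm.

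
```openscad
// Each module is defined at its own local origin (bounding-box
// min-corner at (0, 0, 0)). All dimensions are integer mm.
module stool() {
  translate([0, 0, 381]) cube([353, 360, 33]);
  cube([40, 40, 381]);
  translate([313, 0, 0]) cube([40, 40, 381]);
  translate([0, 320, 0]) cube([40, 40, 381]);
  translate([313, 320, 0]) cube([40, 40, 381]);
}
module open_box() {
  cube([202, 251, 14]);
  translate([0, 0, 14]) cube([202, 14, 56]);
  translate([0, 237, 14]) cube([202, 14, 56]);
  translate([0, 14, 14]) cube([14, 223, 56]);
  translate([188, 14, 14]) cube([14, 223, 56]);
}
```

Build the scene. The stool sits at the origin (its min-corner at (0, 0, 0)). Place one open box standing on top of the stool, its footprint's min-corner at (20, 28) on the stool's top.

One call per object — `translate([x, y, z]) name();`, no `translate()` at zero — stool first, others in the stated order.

stool();
translate([20, 28, 414]) open_box();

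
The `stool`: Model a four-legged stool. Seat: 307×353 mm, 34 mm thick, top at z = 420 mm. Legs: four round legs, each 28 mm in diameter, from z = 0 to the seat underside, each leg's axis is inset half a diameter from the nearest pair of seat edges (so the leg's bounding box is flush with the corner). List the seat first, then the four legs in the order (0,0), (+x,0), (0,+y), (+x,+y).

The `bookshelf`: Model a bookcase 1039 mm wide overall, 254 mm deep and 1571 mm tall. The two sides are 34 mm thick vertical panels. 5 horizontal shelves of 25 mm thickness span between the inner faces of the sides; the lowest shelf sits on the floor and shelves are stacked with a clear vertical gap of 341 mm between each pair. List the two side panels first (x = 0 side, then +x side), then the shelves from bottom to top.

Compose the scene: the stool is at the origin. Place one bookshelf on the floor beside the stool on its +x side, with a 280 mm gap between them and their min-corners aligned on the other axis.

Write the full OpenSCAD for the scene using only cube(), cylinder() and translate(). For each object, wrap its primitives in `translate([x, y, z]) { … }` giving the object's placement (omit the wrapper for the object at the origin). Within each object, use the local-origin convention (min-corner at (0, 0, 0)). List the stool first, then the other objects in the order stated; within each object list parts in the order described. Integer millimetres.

translate([0, 0, 386]) cube([307, 353, 34]);
translate([14, 14, 0]) cylinder(h = 386, r = 14);
translate([293, 14, 0]) cylinder(h = 386, r = 14);
translate([14, 339, 0]) cylinder(h = 386, r = 14);
translate([293, 339, 0]) cylinder(h = 386, r = 14);
translate([587, 0, 0]) {
  cube([34, 254, 1571]);
  translate([1005, 0, 0]) cube([34, 254, 1571]);
  translate([34, 0, 0]) cube([971, 254, 25]);
  translate([34, 0, 366]) cube([971, 254, 25]);
  translate([34, 0, 732]) cube([971, 254, 25]);
  translate([34, 0, 1098]) cube([971, 254, 25]);
  translate([34, 0, 1464]) cube([971, 254, 25]);
}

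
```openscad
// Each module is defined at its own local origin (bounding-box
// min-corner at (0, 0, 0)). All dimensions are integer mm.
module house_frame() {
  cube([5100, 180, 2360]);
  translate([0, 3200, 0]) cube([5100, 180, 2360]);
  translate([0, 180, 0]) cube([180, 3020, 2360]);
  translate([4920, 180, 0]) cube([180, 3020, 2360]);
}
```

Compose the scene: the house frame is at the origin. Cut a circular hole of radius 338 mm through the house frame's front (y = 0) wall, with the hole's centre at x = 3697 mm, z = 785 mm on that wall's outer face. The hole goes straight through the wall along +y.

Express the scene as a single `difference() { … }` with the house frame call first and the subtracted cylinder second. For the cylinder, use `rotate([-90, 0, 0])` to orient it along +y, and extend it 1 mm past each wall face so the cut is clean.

difference() {
  house_frame();
  translate([3697, -1, 785]) rotate([-90, 0, 0]) cylinder(h = 182, r = 338);
}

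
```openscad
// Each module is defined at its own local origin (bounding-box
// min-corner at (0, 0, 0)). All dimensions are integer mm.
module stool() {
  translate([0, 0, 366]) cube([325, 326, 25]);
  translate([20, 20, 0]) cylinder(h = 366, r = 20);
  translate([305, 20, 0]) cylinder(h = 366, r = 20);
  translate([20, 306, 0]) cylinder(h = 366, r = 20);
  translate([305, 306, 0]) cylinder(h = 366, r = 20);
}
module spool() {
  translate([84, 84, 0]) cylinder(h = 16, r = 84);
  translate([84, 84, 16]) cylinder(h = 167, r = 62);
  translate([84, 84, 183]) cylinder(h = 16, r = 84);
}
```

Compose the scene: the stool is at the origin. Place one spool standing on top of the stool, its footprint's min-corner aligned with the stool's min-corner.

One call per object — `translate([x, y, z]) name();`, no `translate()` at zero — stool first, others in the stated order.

stool();
translate([0, 0, 391]) spool();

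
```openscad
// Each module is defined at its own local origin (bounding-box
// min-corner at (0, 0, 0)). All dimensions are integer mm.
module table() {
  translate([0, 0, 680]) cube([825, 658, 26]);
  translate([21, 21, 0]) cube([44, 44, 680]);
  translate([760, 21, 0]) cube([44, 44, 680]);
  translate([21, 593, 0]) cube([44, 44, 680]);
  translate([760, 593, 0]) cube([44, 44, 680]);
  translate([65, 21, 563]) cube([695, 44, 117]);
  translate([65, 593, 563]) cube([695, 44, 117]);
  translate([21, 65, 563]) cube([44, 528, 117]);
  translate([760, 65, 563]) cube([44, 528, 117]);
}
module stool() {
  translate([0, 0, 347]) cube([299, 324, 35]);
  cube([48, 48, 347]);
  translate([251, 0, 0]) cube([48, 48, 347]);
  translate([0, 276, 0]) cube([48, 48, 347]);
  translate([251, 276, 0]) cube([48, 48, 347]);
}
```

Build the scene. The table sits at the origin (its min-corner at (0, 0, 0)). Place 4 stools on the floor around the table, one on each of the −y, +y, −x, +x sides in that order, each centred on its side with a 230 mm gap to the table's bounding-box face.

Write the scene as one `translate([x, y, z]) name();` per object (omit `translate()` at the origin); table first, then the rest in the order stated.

table();
translate([263, -554, 0]) stool();
translate([263, 888, 0]) stool();
translate([-529, 167, 0]) stool();
translate([1055, 167, 0]) stool();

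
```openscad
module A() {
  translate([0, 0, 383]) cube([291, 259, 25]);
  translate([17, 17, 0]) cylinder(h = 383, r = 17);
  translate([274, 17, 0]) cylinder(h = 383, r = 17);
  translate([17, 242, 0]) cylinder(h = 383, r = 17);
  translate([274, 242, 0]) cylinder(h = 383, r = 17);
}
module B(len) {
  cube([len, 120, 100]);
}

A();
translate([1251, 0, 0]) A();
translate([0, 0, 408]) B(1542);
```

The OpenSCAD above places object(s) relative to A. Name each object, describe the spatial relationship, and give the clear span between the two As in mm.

Second stool starts at x = 1251; first ends at x = 291; clear span = 1251 − 291 = 960 mm.

A is a stool. B is a beam. A beam spans the tops of two stools. The clear span between the two stools is 960 mm.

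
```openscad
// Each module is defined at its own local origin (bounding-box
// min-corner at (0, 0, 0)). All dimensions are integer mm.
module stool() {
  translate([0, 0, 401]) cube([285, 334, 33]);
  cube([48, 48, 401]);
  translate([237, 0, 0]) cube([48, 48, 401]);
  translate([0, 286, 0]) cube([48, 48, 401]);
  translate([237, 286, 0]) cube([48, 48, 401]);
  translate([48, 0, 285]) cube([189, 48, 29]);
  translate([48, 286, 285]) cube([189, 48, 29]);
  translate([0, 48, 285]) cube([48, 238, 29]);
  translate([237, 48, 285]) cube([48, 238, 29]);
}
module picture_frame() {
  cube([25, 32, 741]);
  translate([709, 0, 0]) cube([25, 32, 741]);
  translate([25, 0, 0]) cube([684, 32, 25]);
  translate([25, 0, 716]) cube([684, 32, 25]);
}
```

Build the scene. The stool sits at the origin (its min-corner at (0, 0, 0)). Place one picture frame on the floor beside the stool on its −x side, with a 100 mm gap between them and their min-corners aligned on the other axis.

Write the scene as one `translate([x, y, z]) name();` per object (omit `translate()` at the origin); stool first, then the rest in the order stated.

stool();
translate([-834, 0, 0]) picture_frame();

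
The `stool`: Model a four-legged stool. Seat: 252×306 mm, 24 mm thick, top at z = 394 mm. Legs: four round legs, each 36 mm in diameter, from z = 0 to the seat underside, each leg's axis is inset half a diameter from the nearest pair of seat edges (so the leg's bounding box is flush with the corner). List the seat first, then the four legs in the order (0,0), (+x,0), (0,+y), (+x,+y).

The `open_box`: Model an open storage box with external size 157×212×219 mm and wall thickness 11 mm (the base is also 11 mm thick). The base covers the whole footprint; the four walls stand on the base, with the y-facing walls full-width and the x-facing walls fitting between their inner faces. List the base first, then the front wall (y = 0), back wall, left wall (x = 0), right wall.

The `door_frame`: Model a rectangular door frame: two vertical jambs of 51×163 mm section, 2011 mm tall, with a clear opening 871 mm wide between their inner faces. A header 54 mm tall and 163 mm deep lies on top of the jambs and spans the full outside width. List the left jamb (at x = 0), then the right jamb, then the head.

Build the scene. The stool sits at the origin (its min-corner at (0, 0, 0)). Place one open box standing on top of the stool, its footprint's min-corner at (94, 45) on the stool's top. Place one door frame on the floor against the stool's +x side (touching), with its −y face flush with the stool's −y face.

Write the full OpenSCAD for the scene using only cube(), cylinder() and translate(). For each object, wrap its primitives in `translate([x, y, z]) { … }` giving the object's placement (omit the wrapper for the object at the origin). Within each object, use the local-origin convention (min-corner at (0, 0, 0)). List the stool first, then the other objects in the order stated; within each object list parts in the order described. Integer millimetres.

translate([0, 0, 370]) cube([252, 306, 24]);
translate([18, 18, 0]) cylinder(h = 370, r = 18);
translate([234, 18, 0]) cylinder(h = 370, r = 18);
translate([18, 288, 0]) cylinder(h = 370, r = 18);
translate([234, 288, 0]) cylinder(h = 370, r = 18);
translate([94, 45, 394]) {
  cube([157, 212, 11]);
  translate([0, 0, 11]) cube([157, 11, 208]);
  translate([0, 201, 11]) cube([157, 11, 208]);
  translate([0, 11, 11]) cube([11, 190, 208]);
  translate([146, 11, 11]) cube([11, 190, 208]);
}
translate([252, 0, 0]) {
  cube([51, 163, 2011]);
  translate([922, 0, 0]) cube([51, 163, 2011]);
  translate([0, 0, 2011]) cube([973, 163, 54]);
}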